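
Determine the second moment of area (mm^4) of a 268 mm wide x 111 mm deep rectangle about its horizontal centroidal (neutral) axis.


I = b * h^3 / 12
= 268 * 111^3 / 12
= 268 * 1367631 / 12
= 30543759.0 mm^4

30543759.0 mm^4


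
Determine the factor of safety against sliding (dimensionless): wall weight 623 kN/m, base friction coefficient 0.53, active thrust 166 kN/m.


Resisting force = mu * W = 0.53 * 623 = 330.19 kN/m
FOS = Resisting / Driving = 330.19 / 166
= 1.9891 (dimensionless)

1.9891 (dimensionless)


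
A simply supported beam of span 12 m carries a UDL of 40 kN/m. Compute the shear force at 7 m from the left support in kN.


R_A = w * L / 2 = 40 * 12 / 2 = 240.0 kN
V(x) = R_A - w * x = 240.0 - 40 * 7
= -40.0 kN

-40.0 kN


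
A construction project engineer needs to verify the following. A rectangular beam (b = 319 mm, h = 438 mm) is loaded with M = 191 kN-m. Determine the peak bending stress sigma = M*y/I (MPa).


I = b * h^3 / 12 = 319 * 438^3 / 12 = 2233735614.0 mm^4
y = h / 2 = 438 / 2 = 219.0 mm
M = 191 kN-m = 191000000.0 N-mm
sigma = M * y / I = 191000000.0 * 219.0 / 2233735614.0
= 18.73 MPa

18.73 MPa


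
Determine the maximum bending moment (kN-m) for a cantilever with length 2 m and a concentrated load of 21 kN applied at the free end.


For a cantilever with a point load at the free end:
M_max = P * L = 21 * 2 = 42 kN-m

42 kN-m


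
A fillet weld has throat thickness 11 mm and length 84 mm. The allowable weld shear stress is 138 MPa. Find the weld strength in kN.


Strength = throat * length * allowable stress
= 11 * 84 * 138 N
= 127512 N
= 127.51 kN

127.51 kN


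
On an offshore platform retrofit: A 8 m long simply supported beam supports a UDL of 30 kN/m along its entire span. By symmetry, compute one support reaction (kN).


Total load = w * L = 30 * 8 = 240 kN
By symmetry, each reaction R = total / 2 = 240 / 2 = 120.0 kN

120.0 kN


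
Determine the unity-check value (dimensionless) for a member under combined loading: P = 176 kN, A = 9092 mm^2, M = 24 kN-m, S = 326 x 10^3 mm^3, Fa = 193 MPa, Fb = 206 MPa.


f_a = P / A = 176000.0 / 9092 = 19.3577 MPa
f_b = M / S = 24000000.0 / 326000.0 = 73.6196 MPa
Ratio = f_a / Fa + f_b / Fb
= 19.3577 / 193 + 73.6196 / 206
= 0.4577 (dimensionless)

0.4577 (dimensionless)


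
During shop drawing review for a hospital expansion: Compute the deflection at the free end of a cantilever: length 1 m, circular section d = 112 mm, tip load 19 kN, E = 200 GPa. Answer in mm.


I = pi * d^4 / 64 = pi * 112^4 / 64 = 7723995.1 mm^4
L = 1000.0 mm, P = 19000.0 N, E = 200000.0 MPa
delta = P * L^3 / (3 * E * I)
= 19000.0 * 1000.0^3 / (3 * 200000.0 * 7723995.1)
= 4.0998 mm

4.0998 mm


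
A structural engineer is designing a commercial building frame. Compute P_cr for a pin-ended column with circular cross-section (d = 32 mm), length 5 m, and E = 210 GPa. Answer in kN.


I = pi * d^4 / 64 = 51471.85 mm^4
L = 5000.0 mm
P_cr = pi^2 * E * I / L^2
= 9.8696 * 210000.0 * 51471.85 / 5000.0^2
= 4267.26 N = 4.2673 kN

4.2673 kN


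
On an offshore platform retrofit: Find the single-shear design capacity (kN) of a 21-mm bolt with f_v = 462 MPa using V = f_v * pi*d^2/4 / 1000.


A = pi * d^2 / 4 = pi * 21^2 / 4 = 346.3606 mm^2
V = f_v * A / 1000 = 462 * 346.3606 / 1000
= 160.0186 kN

160.0186 kN


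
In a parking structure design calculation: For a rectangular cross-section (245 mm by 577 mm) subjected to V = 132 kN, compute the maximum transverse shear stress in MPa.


A = b * h = 245 * 577 = 141365 mm^2
V = 132 kN = 132000.0 N
tau_max = 1.5 * V / A = 1.5 * 132000.0 / 141365
= 1.4006 MPa

1.4006 MPa


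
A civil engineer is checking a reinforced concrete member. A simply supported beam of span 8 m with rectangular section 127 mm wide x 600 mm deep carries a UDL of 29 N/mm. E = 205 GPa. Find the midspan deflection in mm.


I = 127 * 600^3 / 12 = 2286000000.0 mm^4
L = 8000.0 mm, w = 29 N/mm, E = 205000.0 MPa
delta = 5 * w * L^4 / (384 * E * I)
= 5 * 29 * 8000.0^4 / (384 * 205000.0 * 2286000000.0)
= 3.3004 mm

3.3004 mm


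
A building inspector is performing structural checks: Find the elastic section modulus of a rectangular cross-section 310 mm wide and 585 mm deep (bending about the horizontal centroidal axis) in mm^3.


S = b * h^2 / 6
= 310 * 585^2 / 6
= 310 * 342225 / 6
= 17681625.0 mm^3

17681625.0 mm^3


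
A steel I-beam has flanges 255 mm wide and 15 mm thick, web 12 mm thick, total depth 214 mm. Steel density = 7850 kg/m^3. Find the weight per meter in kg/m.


A_flanges = 2 * 255 * 15 = 7650 mm^2
A_web = (214 - 2 * 15) * 12 = 2208 mm^2
A_total = 7650 + 2208 = 9858 mm^2 = 0.009858 m^2
Weight = rho * A = 7850 * 0.009858 = 77.3853 kg/m

77.3853 kg/m


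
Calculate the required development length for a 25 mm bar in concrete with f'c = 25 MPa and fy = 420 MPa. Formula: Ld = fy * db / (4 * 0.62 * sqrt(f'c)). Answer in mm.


Ld = (fy * db) / (4 * 0.62 * sqrt(f'c))
= (420 * 25) / (4 * 0.62 * sqrt(25))
= 10500 / 12.4
= 846.77 mm

846.77 mm


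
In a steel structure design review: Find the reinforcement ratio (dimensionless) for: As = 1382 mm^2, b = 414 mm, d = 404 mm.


rho = As / (b * d)
= 1382 / (414 * 404)
= 1382 / 167256
= 0.008263 (dimensionless)

0.008263 (dimensionless)


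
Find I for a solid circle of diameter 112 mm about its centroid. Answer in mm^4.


r = d / 2 = 112 / 2 = 56.0 mm
I = pi * r^4 / 4 = pi * 56.0^4 / 4
= 7723995.1 mm^4

7723995.1 mm^4


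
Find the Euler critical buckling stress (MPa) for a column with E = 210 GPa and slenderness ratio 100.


sigma_cr = pi^2 * E / lambda^2
= 9.8696 * 210000.0 / 100^2
= 9.8696 * 210000.0 / 10000
= 207.2617 MPa

207.2617 MPa


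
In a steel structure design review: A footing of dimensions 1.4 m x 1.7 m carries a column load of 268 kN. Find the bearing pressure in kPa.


A = 1.4 * 1.7 = 2.38 m^2
q = P / A = 268 / 2.38
= 112.605 kPa

112.605 kPa


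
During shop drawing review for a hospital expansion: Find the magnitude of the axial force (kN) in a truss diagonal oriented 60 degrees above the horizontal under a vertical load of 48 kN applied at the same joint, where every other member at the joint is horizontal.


At the joint, only the diagonal has a vertical component, so vertical equilibrium gives:
F * sin(60) = 48
F = 48 / sin(60)
= 48 / 0.866025
= 55.43 kN

55.43 kN


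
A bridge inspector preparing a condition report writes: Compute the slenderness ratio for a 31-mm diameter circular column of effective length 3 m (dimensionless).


Radius of gyration r = d / 4 = 31 / 4 = 7.75 mm
L_eff = 3000.0 mm
Slenderness ratio = L / r = 3000.0 / 7.75 = 387.1 (dimensionless)

387.1 (dimensionless)


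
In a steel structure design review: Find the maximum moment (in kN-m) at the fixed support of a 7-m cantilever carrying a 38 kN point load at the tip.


For a cantilever with a point load at the free end:
M_max = P * L = 38 * 7 = 266 kN-m

266 kN-m


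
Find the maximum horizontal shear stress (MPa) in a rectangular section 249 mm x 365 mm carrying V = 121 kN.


A = b * h = 249 * 365 = 90885 mm^2
V = 121 kN = 121000.0 N
tau_max = 1.5 * V / A = 1.5 * 121000.0 / 90885
= 1.997 MPa

1.997 MPa


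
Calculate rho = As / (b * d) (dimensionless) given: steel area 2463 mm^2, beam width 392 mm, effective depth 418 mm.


rho = As / (b * d)
= 2463 / (392 * 418)
= 2463 / 163856
= 0.015031 (dimensionless)

0.015031 (dimensionless)


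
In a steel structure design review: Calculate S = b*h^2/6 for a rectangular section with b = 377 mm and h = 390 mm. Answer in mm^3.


S = b * h^2 / 6
= 377 * 390^2 / 6
= 377 * 152100 / 6
= 9556950.0 mm^3

9556950.0 mm^3


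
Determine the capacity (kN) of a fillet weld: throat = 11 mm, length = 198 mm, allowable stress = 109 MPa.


Strength = throat * length * allowable stress
= 11 * 198 * 109 N
= 237402 N
= 237.4 kN

237.4 kN


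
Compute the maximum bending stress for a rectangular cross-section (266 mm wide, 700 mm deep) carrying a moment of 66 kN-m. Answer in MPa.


I = b * h^3 / 12 = 266 * 700^3 / 12 = 7603166666.67 mm^4
y = h / 2 = 700 / 2 = 350.0 mm
M = 66 kN-m = 66000000.0 N-mm
sigma = M * y / I = 66000000.0 * 350.0 / 7603166666.67
= 3.04 MPa

3.04 MPa


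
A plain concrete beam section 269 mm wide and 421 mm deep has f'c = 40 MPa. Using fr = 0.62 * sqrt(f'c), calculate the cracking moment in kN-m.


fr = 0.62 * sqrt(40) = 0.62 * 6.3246 = 3.9212 MPa
I = 269 * 421^3 / 12 = 1672697167.42 mm^4
y_t = 210.5 mm
M_cr = fr * I / y_t = 3.9212 * 1672697167.42 / 210.5 N-mm
= 31.1592 kN-m

31.1592 kN-m


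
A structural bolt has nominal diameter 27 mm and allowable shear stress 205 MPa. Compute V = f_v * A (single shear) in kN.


A = pi * d^2 / 4 = pi * 27^2 / 4 = 572.5553 mm^2
V = f_v * A / 1000 = 205 * 572.5553 / 1000
= 117.3738 kN

117.3738 kN


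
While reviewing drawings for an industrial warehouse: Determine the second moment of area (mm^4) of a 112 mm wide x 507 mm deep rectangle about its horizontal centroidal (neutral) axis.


I = b * h^3 / 12
= 112 * 507^3 / 12
= 112 * 130323843 / 12
= 1216355868.0 mm^4

1216355868.0 mm^4


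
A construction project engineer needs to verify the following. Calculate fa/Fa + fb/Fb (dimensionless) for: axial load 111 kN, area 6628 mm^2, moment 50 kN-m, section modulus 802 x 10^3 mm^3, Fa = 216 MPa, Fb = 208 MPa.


f_a = P / A = 111000.0 / 6628 = 16.7471 MPa
f_b = M / S = 50000000.0 / 802000.0 = 62.3441 MPa
Ratio = f_a / Fa + f_b / Fb
= 16.7471 / 216 + 62.3441 / 208
= 0.3773 (dimensionless)

0.3773 (dimensionless)


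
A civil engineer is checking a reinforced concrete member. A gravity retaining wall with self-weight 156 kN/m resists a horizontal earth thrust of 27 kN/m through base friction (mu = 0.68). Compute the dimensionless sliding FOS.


Resisting force = mu * W = 0.68 * 156 = 106.08 kN/m
FOS = Resisting / Driving = 106.08 / 27
= 3.9289 (dimensionless)

3.9289 (dimensionless)


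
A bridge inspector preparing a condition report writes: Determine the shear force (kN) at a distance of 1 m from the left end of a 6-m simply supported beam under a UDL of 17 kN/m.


R_A = w * L / 2 = 17 * 6 / 2 = 51.0 kN
V(x) = R_A - w * x = 51.0 - 17 * 1
= 34.0 kN

34.0 kN


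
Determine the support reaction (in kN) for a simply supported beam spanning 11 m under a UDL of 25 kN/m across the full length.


Total load = w * L = 25 * 11 = 275 kN
By symmetry, each reaction R = total / 2 = 275 / 2 = 137.5 kN

137.5 kN


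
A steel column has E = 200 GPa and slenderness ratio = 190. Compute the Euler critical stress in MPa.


sigma_cr = pi^2 * E / lambda^2
= 9.8696 * 200000.0 / 190^2
= 9.8696 * 200000.0 / 36100
= 54.6792 MPa

54.6792 MPa


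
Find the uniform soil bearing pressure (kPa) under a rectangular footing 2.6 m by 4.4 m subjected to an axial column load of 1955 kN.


A = 2.6 * 4.4 = 11.44 m^2
q = P / A = 1955 / 11.44
= 170.8916 kPa

170.8916 kPa


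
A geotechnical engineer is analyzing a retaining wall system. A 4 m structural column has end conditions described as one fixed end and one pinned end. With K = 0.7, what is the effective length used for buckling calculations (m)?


L_eff = K * L
= 0.7 * 4
= 2.8 m

2.8 m


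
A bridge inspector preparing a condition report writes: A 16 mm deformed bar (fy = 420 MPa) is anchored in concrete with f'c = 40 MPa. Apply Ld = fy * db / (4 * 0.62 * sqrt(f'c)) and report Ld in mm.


Ld = (fy * db) / (4 * 0.62 * sqrt(f'c))
= (420 * 16) / (4 * 0.62 * sqrt(40))
= 6720 / 15.6849
= 428.44 mm

428.44 mm


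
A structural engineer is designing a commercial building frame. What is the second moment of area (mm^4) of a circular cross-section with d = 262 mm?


r = d / 2 = 262 / 2 = 131.0 mm
I = pi * r^4 / 4 = pi * 131.0^4 / 4
= 231299697.07 mm^4

231299697.07 mm^4


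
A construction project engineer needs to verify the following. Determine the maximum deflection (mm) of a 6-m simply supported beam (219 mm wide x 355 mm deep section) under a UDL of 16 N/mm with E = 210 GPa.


I = 219 * 355^3 / 12 = 816484468.75 mm^4
L = 6000.0 mm, w = 16 N/mm, E = 210000.0 MPa
delta = 5 * w * L^4 / (384 * E * I)
= 5 * 16 * 6000.0^4 / (384 * 210000.0 * 816484468.75)
= 1.5747 mm

1.5747 mm


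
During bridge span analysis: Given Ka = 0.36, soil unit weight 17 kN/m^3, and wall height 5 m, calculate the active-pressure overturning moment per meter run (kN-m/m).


Pa = 0.5 * Ka * gamma * H^2
= 0.5 * 0.36 * 17 * 5^2
= 76.5 kN/m
Arm = H / 3 = 5 / 3 = 1.6667 m
Mo = Pa * arm = Pa * H / 3 = 76.5 * 5 / 3 = 127.5 kN-m/m

127.5 kN-m/m


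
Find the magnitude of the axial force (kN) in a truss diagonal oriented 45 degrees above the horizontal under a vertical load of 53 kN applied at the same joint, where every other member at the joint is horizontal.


At the joint, only the diagonal has a vertical component, so vertical equilibrium gives:
F * sin(45) = 53
F = 53 / sin(45)
= 53 / 0.707107
= 74.95 kN

74.95 kN


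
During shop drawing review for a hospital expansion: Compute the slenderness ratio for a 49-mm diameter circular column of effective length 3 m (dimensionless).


Radius of gyration r = d / 4 = 49 / 4 = 12.25 mm
L_eff = 3000.0 mm
Slenderness ratio = L / r = 3000.0 / 12.25 = 244.9 (dimensionless)

244.9 (dimensionless)


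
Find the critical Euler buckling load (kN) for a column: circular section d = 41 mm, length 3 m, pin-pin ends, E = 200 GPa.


I = pi * d^4 / 64 = 138709.22 mm^4
L = 3000.0 mm
P_cr = pi^2 * E * I / L^2
= 9.8696 * 200000.0 * 138709.22 / 3000.0^2
= 30422.34 N = 30.4223 kN

30.4223 kN


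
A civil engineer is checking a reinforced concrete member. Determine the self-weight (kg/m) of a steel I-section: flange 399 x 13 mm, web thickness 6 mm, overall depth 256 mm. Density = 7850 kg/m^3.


A_flanges = 2 * 399 * 13 = 10374 mm^2
A_web = (256 - 2 * 13) * 6 = 1380 mm^2
A_total = 10374 + 1380 = 11754 mm^2 = 0.011754 m^2
Weight = rho * A = 7850 * 0.011754 = 92.2689 kg/m

92.2689 kg/m


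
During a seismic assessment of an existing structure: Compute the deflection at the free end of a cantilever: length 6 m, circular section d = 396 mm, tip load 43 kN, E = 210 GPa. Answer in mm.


I = pi * d^4 / 64 = pi * 396^4 / 64 = 1207120547.23 mm^4
L = 6000.0 mm, P = 43000.0 N, E = 210000.0 MPa
delta = P * L^3 / (3 * E * I)
= 43000.0 * 6000.0^3 / (3 * 210000.0 * 1207120547.23)
= 12.2132 mm

12.2132 mm


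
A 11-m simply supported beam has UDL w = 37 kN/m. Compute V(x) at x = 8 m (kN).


R_A = w * L / 2 = 37 * 11 / 2 = 203.5 kN
V(x) = R_A - w * x = 203.5 - 37 * 8
= -92.5 kN

-92.5 kN


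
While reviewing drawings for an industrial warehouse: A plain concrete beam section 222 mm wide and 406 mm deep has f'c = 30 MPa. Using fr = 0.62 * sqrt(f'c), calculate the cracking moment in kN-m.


fr = 0.62 * sqrt(30) = 0.62 * 5.4772 = 3.3959 MPa
I = 222 * 406^3 / 12 = 1238083196.0 mm^4
y_t = 203.0 mm
M_cr = fr * I / y_t = 3.3959 * 1238083196.0 / 203.0 N-mm
= 20.7112 kN-m

20.7112 kN-m


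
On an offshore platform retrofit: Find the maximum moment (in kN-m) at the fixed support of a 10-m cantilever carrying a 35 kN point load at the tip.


For a cantilever with a point load at the free end:
M_max = P * L = 35 * 10 = 350 kN-m

350 kN-m


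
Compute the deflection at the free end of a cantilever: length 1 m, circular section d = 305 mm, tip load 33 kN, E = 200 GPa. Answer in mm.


I = pi * d^4 / 64 = pi * 305^4 / 64 = 424785081.72 mm^4
L = 1000.0 mm, P = 33000.0 N, E = 200000.0 MPa
delta = P * L^3 / (3 * E * I)
= 33000.0 * 1000.0^3 / (3 * 200000.0 * 424785081.72)
= 0.1295 mm

0.1295 mm


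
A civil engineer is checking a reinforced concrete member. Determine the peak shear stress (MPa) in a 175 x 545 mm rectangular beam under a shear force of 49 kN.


A = b * h = 175 * 545 = 95375 mm^2
V = 49 kN = 49000.0 N
tau_max = 1.5 * V / A = 1.5 * 49000.0 / 95375
= 0.7706 MPa

0.7706 MPa


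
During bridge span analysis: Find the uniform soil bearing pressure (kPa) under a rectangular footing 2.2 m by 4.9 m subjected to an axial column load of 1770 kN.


A = 2.2 * 4.9 = 10.78 m^2
q = P / A = 1770 / 10.78
= 164.1929 kPa

164.1929 kPa


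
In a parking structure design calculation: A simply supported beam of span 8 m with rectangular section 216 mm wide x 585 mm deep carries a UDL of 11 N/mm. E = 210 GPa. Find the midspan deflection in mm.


I = 216 * 585^3 / 12 = 3603629250.0 mm^4
L = 8000.0 mm, w = 11 N/mm, E = 210000.0 MPa
delta = 5 * w * L^4 / (384 * E * I)
= 5 * 11 * 8000.0^4 / (384 * 210000.0 * 3603629250.0)
= 0.7752 mm

0.7752 mm


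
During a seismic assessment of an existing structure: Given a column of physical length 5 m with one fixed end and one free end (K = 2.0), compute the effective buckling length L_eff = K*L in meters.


L_eff = K * L
= 2.0 * 5
= 10.0 m

10.0 m


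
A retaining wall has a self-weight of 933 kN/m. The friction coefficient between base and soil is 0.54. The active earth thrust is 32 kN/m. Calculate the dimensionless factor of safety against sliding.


Resisting force = mu * W = 0.54 * 933 = 503.82 kN/m
FOS = Resisting / Driving = 503.82 / 32
= 15.7444 (dimensionless)

15.7444 (dimensionless)


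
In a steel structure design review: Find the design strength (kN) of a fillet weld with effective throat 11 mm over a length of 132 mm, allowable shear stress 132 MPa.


Strength = throat * length * allowable stress
= 11 * 132 * 132 N
= 191664 N
= 191.66 kN

191.66 kN


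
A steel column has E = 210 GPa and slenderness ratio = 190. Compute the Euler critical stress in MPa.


sigma_cr = pi^2 * E / lambda^2
= 9.8696 * 210000.0 / 190^2
= 9.8696 * 210000.0 / 36100
= 57.4132 MPa

57.4132 MPa


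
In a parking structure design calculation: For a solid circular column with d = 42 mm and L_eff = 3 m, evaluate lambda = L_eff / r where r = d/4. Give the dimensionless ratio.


Radius of gyration r = d / 4 = 42 / 4 = 10.5 mm
L_eff = 3000.0 mm
Slenderness ratio = L / r = 3000.0 / 10.5 = 285.71 (dimensionless)

285.71 (dimensionless)


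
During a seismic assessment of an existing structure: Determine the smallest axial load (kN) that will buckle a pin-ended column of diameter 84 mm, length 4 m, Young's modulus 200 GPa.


I = pi * d^4 / 64 = 2443920.32 mm^4
L = 4000.0 mm
P_cr = pi^2 * E * I / L^2
= 9.8696 * 200000.0 * 2443920.32 / 4000.0^2
= 301506.58 N = 301.5066 kN

301.5066 kN


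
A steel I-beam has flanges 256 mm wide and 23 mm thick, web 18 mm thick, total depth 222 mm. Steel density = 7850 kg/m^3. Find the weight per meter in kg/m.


A_flanges = 2 * 256 * 23 = 11776 mm^2
A_web = (222 - 2 * 23) * 18 = 3168 mm^2
A_total = 11776 + 3168 = 14944 mm^2 = 0.014944 m^2
Weight = rho * A = 7850 * 0.014944 = 117.3104 kg/m

117.3104 kg/m


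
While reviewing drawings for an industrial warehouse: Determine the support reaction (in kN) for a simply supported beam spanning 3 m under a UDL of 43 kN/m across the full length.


Total load = w * L = 43 * 3 = 129 kN
By symmetry, each reaction R = total / 2 = 129 / 2 = 64.5 kN

64.5 kN


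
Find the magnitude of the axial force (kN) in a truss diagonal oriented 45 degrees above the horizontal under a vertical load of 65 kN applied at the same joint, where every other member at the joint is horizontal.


At the joint, only the diagonal has a vertical component, so vertical equilibrium gives:
F * sin(45) = 65
F = 65 / sin(45)
= 65 / 0.707107
= 91.92 kN

91.92 kN


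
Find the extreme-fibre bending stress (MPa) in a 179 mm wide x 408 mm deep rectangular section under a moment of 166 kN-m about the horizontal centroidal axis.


I = b * h^3 / 12 = 179 * 408^3 / 12 = 1013099904.0 mm^4
y = h / 2 = 408 / 2 = 204.0 mm
M = 166 kN-m = 166000000.0 N-mm
sigma = M * y / I = 166000000.0 * 204.0 / 1013099904.0
= 33.43 MPa

33.43 MPa


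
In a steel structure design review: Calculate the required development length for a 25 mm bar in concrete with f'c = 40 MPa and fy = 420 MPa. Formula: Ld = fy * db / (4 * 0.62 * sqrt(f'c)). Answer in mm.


Ld = (fy * db) / (4 * 0.62 * sqrt(f'c))
= (420 * 25) / (4 * 0.62 * sqrt(40))
= 10500 / 15.6849
= 669.43 mm

669.43 mm


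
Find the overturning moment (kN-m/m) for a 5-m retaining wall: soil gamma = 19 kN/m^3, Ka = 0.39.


Pa = 0.5 * Ka * gamma * H^2
= 0.5 * 0.39 * 19 * 5^2
= 92.625 kN/m
Arm = H / 3 = 5 / 3 = 1.6667 m
Mo = Pa * arm = Pa * H / 3 = 92.625 * 5 / 3 = 154.375 kN-m/m

154.375 kN-m/m


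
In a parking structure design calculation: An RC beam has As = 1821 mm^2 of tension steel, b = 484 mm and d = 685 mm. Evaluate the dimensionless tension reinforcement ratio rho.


rho = As / (b * d)
= 1821 / (484 * 685)
= 1821 / 331540
= 0.005493 (dimensionless)

0.005493 (dimensionless)


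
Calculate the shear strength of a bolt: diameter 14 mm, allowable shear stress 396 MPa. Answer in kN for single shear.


A = pi * d^2 / 4 = pi * 14^2 / 4 = 153.938 mm^2
V = f_v * A / 1000 = 396 * 153.938 / 1000
= 60.9595 kN

60.9595 kN


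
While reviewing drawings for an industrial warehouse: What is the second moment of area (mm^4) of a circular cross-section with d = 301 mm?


r = d / 2 = 301 / 2 = 150.5 mm
I = pi * r^4 / 4 = pi * 150.5^4 / 4
= 402935823.96 mm^4

402935823.96 mm^4


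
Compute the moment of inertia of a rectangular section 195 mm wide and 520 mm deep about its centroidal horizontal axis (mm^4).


I = b * h^3 / 12
= 195 * 520^3 / 12
= 195 * 140608000 / 12
= 2284880000.0 mm^4

2284880000.0 mm^4


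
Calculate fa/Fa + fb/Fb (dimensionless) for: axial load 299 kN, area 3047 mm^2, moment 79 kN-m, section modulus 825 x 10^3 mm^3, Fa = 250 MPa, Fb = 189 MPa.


f_a = P / A = 299000.0 / 3047 = 98.1293 MPa
f_b = M / S = 79000000.0 / 825000.0 = 95.7576 MPa
Ratio = f_a / Fa + f_b / Fb
= 98.1293 / 250 + 95.7576 / 189
= 0.8992 (dimensionless)

0.8992 (dimensionless)


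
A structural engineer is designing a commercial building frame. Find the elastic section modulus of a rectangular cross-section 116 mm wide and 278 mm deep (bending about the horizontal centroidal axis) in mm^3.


S = b * h^2 / 6
= 116 * 278^2 / 6
= 116 * 77284 / 6
= 1494157.33 mm^3

1494157.33 mm^3


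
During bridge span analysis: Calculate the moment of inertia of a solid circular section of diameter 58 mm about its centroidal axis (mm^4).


r = d / 2 = 58 / 2 = 29.0 mm
I = pi * r^4 / 4 = pi * 29.0^4 / 4
= 555497.2 mm^4

555497.2 mm^4


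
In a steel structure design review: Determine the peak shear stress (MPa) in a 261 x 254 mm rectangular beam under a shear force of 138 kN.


A = b * h = 261 * 254 = 66294 mm^2
V = 138 kN = 138000.0 N
tau_max = 1.5 * V / A = 1.5 * 138000.0 / 66294
= 3.1225 MPa

3.1225 MPa


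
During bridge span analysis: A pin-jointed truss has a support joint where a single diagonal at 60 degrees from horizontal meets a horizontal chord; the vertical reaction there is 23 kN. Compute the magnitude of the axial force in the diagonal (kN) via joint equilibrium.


At the joint, only the diagonal has a vertical component, so vertical equilibrium gives:
F * sin(60) = 23
F = 23 / sin(60)
= 23 / 0.866025
= 26.56 kN

26.56 kN


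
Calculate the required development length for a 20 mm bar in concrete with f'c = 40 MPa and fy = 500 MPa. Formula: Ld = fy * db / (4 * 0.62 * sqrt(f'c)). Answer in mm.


Ld = (fy * db) / (4 * 0.62 * sqrt(f'c))
= (500 * 20) / (4 * 0.62 * sqrt(40))
= 10000 / 15.6849
= 637.56 mm

637.56 mm


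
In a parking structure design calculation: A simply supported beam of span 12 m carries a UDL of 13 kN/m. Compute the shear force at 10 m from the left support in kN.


R_A = w * L / 2 = 13 * 12 / 2 = 78.0 kN
V(x) = R_A - w * x = 78.0 - 13 * 10
= -52.0 kN

-52.0 kN


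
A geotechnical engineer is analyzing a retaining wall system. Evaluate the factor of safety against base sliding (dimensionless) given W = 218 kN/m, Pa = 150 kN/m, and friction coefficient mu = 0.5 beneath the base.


Resisting force = mu * W = 0.5 * 218 = 109.0 kN/m
FOS = Resisting / Driving = 109.0 / 150
= 0.7267 (dimensionless)

0.7267 (dimensionless)


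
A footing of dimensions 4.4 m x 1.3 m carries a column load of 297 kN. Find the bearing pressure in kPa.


A = 4.4 * 1.3 = 5.72 m^2
q = P / A = 297 / 5.72
= 51.9231 kPa

51.9231 kPa


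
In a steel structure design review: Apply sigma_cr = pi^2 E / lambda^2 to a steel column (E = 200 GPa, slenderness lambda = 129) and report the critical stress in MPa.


sigma_cr = pi^2 * E / lambda^2
= 9.8696 * 200000.0 / 129^2
= 9.8696 * 200000.0 / 16641
= 118.6179 MPa

118.6179 MPa


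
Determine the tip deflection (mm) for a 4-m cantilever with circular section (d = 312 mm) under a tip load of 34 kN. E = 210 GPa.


I = pi * d^4 / 64 = pi * 312^4 / 64 = 465144912.01 mm^4
L = 4000.0 mm, P = 34000.0 N, E = 210000.0 MPa
delta = P * L^3 / (3 * E * I)
= 34000.0 * 4000.0^3 / (3 * 210000.0 * 465144912.01)
= 7.4256 mm

7.4256 mm


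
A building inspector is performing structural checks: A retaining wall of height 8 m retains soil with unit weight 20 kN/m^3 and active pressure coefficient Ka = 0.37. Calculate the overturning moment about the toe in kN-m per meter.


Pa = 0.5 * Ka * gamma * H^2
= 0.5 * 0.37 * 20 * 8^2
= 236.8 kN/m
Arm = H / 3 = 8 / 3 = 2.6667 m
Mo = Pa * arm = Pa * H / 3 = 236.8 * 8 / 3 = 631.4667 kN-m/m

631.4667 kN-m/m


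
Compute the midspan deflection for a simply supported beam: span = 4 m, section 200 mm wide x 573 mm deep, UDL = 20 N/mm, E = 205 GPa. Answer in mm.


I = 200 * 573^3 / 12 = 3135541950.0 mm^4
L = 4000.0 mm, w = 20 N/mm, E = 205000.0 MPa
delta = 5 * w * L^4 / (384 * E * I)
= 5 * 20 * 4000.0^4 / (384 * 205000.0 * 3135541950.0)
= 0.1037 mm

0.1037 mm


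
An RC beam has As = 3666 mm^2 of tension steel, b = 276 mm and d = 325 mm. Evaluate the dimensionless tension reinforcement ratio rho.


rho = As / (b * d)
= 3666 / (276 * 325)
= 3666 / 89700
= 0.04087 (dimensionless)

0.04087 (dimensionless)


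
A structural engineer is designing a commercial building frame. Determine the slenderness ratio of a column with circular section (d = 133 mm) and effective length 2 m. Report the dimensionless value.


Radius of gyration r = d / 4 = 133 / 4 = 33.25 mm
L_eff = 2000.0 mm
Slenderness ratio = L / r = 2000.0 / 33.25 = 60.15 (dimensionless)

60.15 (dimensionless)


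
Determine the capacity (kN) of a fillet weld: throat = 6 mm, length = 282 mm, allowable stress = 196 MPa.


Strength = throat * length * allowable stress
= 6 * 282 * 196 N
= 331632 N
= 331.63 kN

331.63 kN


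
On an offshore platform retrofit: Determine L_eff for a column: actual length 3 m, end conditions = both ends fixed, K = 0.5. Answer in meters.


L_eff = K * L
= 0.5 * 3
= 1.5 m

1.5 m


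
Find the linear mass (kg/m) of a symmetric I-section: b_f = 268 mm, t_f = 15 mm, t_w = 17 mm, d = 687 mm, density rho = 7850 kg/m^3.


A_flanges = 2 * 268 * 15 = 8040 mm^2
A_web = (687 - 2 * 15) * 17 = 11169 mm^2
A_total = 8040 + 11169 = 19209 mm^2 = 0.019209 m^2
Weight = rho * A = 7850 * 0.019209 = 150.7906 kg/m

150.7906 kg/m


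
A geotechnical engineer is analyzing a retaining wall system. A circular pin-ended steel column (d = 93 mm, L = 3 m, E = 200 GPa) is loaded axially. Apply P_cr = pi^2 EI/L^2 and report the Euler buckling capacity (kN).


I = pi * d^4 / 64 = 3671991.72 mm^4
L = 3000.0 mm
P_cr = pi^2 * E * I / L^2
= 9.8696 * 200000.0 * 3671991.72 / 3000.0^2
= 805357.9 N = 805.3579 kN

805.3579 kN


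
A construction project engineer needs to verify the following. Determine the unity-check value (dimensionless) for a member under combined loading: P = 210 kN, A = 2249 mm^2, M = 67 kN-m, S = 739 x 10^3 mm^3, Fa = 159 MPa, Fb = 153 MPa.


f_a = P / A = 210000.0 / 2249 = 93.3748 MPa
f_b = M / S = 67000000.0 / 739000.0 = 90.6631 MPa
Ratio = f_a / Fa + f_b / Fb
= 93.3748 / 159 + 90.6631 / 153
= 1.1798 (dimensionless)

1.1798 (dimensionless)


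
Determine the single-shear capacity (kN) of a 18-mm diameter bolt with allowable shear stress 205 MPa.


A = pi * d^2 / 4 = pi * 18^2 / 4 = 254.469 mm^2
V = f_v * A / 1000 = 205 * 254.469 / 1000
= 52.1661 kN

52.1661 kN


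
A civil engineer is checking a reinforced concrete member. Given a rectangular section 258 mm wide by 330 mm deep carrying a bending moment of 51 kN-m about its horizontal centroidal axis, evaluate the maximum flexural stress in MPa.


I = b * h^3 / 12 = 258 * 330^3 / 12 = 772645500.0 mm^4
y = h / 2 = 330 / 2 = 165.0 mm
M = 51 kN-m = 51000000.0 N-mm
sigma = M * y / I = 51000000.0 * 165.0 / 772645500.0
= 10.89 MPa

10.89 MPa


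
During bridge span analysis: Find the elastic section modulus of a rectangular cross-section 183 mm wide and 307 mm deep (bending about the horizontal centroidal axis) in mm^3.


S = b * h^2 / 6
= 183 * 307^2 / 6
= 183 * 94249 / 6
= 2874594.5 mm^3

2874594.5 mm^3


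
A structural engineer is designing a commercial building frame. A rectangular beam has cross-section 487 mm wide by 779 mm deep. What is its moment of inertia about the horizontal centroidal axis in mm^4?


I = b * h^3 / 12
= 487 * 779^3 / 12
= 487 * 472729139 / 12
= 19184924224.42 mm^4

19184924224.42 mm^4


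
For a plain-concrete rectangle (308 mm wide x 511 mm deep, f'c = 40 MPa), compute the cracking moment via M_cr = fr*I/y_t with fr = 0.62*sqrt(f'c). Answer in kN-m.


fr = 0.62 * sqrt(40) = 0.62 * 6.3246 = 3.9212 MPa
I = 308 * 511^3 / 12 = 3424775995.67 mm^4
y_t = 255.5 mm
M_cr = fr * I / y_t = 3.9212 * 3424775995.67 / 255.5 N-mm
= 52.5609 kN-m

52.5609 kN-m


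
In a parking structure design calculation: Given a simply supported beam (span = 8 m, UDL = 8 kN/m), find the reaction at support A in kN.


Total load = w * L = 8 * 8 = 64 kN
By symmetry, each reaction R = total / 2 = 64 / 2 = 32.0 kN

32.0 kN


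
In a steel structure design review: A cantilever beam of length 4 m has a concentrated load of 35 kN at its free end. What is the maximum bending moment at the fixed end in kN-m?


For a cantilever with a point load at the free end:
M_max = P * L = 35 * 4 = 140 kN-m

140 kN-m


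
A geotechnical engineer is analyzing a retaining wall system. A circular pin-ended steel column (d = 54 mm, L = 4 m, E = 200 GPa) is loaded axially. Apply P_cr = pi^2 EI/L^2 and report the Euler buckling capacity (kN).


I = pi * d^4 / 64 = 417392.79 mm^4
L = 4000.0 mm
P_cr = pi^2 * E * I / L^2
= 9.8696 * 200000.0 * 417392.79 / 4000.0^2
= 51493.77 N = 51.4938 kN

51.4938 kN


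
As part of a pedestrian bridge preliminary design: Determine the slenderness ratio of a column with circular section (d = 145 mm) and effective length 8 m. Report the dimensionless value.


Radius of gyration r = d / 4 = 145 / 4 = 36.25 mm
L_eff = 8000.0 mm
Slenderness ratio = L / r = 8000.0 / 36.25 = 220.69 (dimensionless)

220.69 (dimensionless)


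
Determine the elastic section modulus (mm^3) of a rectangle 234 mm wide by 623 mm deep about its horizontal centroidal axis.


S = b * h^2 / 6
= 234 * 623^2 / 6
= 234 * 388129 / 6
= 15137031.0 mm^3

15137031.0 mm^3


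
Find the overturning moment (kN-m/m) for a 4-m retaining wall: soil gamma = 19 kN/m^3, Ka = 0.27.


Pa = 0.5 * Ka * gamma * H^2
= 0.5 * 0.27 * 19 * 4^2
= 41.04 kN/m
Arm = H / 3 = 4 / 3 = 1.3333 m
Mo = Pa * arm = Pa * H / 3 = 41.04 * 4 / 3 = 54.72 kN-m/m

54.72 kN-m/m


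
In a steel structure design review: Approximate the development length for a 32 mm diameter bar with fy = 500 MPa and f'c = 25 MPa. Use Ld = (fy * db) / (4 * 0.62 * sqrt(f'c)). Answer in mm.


Ld = (fy * db) / (4 * 0.62 * sqrt(f'c))
= (500 * 32) / (4 * 0.62 * sqrt(25))
= 16000 / 12.4
= 1290.32 mm

1290.32 mm


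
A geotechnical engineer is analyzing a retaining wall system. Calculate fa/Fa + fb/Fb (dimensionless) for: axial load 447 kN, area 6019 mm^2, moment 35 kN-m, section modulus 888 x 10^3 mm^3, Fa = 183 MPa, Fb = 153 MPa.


f_a = P / A = 447000.0 / 6019 = 74.2648 MPa
f_b = M / S = 35000000.0 / 888000.0 = 39.4144 MPa
Ratio = f_a / Fa + f_b / Fb
= 74.2648 / 183 + 39.4144 / 153
= 0.6634 (dimensionless)

0.6634 (dimensionless)


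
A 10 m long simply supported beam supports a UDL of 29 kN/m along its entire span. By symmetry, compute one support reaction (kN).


Total load = w * L = 29 * 10 = 290 kN
By symmetry, each reaction R = total / 2 = 290 / 2 = 145.0 kN

145.0 kN


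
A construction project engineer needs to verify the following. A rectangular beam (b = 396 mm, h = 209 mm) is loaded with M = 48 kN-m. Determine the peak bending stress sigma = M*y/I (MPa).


I = b * h^3 / 12 = 396 * 209^3 / 12 = 301267857.0 mm^4
y = h / 2 = 209 / 2 = 104.5 mm
M = 48 kN-m = 48000000.0 N-mm
sigma = M * y / I = 48000000.0 * 104.5 / 301267857.0
= 16.65 MPa

16.65 MPa


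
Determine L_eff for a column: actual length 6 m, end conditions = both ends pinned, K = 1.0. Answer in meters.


L_eff = K * L
= 1.0 * 6
= 6.0 m

6.0 m


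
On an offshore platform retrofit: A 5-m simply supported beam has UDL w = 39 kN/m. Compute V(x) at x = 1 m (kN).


R_A = w * L / 2 = 39 * 5 / 2 = 97.5 kN
V(x) = R_A - w * x = 97.5 - 39 * 1
= 58.5 kN

58.5 kN


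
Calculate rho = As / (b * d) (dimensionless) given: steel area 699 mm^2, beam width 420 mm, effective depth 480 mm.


rho = As / (b * d)
= 699 / (420 * 480)
= 699 / 201600
= 0.003467 (dimensionless)

0.003467 (dimensionless)


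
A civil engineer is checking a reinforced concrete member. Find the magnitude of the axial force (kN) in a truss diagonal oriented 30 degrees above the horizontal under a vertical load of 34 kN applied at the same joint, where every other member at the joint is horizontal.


At the joint, only the diagonal has a vertical component, so vertical equilibrium gives:
F * sin(30) = 34
F = 34 / sin(30)
= 34 / 0.5
= 68.0 kN

68.0 kN


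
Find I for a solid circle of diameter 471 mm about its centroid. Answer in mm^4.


r = d / 2 = 471 / 2 = 235.5 mm
I = pi * r^4 / 4 = pi * 235.5^4 / 4
= 2415758560.74 mm^4

2415758560.74 mm^4


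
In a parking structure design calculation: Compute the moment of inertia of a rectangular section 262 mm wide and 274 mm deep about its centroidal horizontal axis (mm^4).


I = b * h^3 / 12
= 262 * 274^3 / 12
= 262 * 20570824 / 12
= 449129657.33 mm^4

449129657.33 mm^4


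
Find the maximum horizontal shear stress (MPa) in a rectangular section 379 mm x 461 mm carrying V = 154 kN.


A = b * h = 379 * 461 = 174719 mm^2
V = 154 kN = 154000.0 N
tau_max = 1.5 * V / A = 1.5 * 154000.0 / 174719
= 1.3221 MPa

1.3221 MPa


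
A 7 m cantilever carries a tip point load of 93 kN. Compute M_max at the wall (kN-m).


For a cantilever with a point load at the free end:
M_max = P * L = 93 * 7 = 651 kN-m

651 kN-m


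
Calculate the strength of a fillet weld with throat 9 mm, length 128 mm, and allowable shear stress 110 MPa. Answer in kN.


Strength = throat * length * allowable stress
= 9 * 128 * 110 N
= 126720 N
= 126.72 kN

126.72 kN


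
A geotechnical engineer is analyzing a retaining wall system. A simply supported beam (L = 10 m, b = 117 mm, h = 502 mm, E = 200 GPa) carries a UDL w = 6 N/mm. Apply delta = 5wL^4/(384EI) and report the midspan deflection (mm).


I = 117 * 502^3 / 12 = 1233433578.0 mm^4
L = 10000.0 mm, w = 6 N/mm, E = 200000.0 MPa
delta = 5 * w * L^4 / (384 * E * I)
= 5 * 6 * 10000.0^4 / (384 * 200000.0 * 1233433578.0)
= 3.167 mm

3.167 mm


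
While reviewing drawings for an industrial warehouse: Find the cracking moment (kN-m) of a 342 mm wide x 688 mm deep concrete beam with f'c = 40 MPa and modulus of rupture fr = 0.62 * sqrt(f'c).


fr = 0.62 * sqrt(40) = 0.62 * 6.3246 = 3.9212 MPa
I = 342 * 688^3 / 12 = 9281329152.0 mm^4
y_t = 344.0 mm
M_cr = fr * I / y_t = 3.9212 * 9281329152.0 / 344.0 N-mm
= 105.797 kN-m

105.797 kN-m


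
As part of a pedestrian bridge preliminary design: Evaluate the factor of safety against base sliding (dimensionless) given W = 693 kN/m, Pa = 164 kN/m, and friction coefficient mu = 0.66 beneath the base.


Resisting force = mu * W = 0.66 * 693 = 457.38 kN/m
FOS = Resisting / Driving = 457.38 / 164
= 2.7889 (dimensionless)

2.7889 (dimensionless)


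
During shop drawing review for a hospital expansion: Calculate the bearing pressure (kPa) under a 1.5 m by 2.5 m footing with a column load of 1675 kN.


A = 1.5 * 2.5 = 3.75 m^2
q = P / A = 1675 / 3.75
= 446.6667 kPa

446.6667 kPa


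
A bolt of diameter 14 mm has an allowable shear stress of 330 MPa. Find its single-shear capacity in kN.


A = pi * d^2 / 4 = pi * 14^2 / 4 = 153.938 mm^2
V = f_v * A / 1000 = 330 * 153.938 / 1000
= 50.7996 kN

50.7996 kN


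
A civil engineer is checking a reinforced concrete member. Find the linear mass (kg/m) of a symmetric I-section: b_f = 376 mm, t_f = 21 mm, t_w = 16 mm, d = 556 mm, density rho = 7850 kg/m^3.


A_flanges = 2 * 376 * 21 = 15792 mm^2
A_web = (556 - 2 * 21) * 16 = 8224 mm^2
A_total = 15792 + 8224 = 24016 mm^2 = 0.024016 m^2
Weight = rho * A = 7850 * 0.024016 = 188.5256 kg/m

188.5256 kg/m


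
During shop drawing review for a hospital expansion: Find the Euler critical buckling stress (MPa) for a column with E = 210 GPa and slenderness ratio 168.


sigma_cr = pi^2 * E / lambda^2
= 9.8696 * 210000.0 / 168^2
= 9.8696 * 210000.0 / 28224
= 73.4346 MPa

73.4346 MPa


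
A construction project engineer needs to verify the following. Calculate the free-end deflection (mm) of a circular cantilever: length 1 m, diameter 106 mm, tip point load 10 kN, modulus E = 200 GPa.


I = pi * d^4 / 64 = pi * 106^4 / 64 = 6197169.29 mm^4
L = 1000.0 mm, P = 10000.0 N, E = 200000.0 MPa
delta = P * L^3 / (3 * E * I)
= 10000.0 * 1000.0^3 / (3 * 200000.0 * 6197169.29)
= 2.6894 mm

2.6894 mm


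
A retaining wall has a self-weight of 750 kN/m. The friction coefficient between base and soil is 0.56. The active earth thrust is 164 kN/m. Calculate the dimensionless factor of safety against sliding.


Resisting force = mu * W = 0.56 * 750 = 420.0 kN/m
FOS = Resisting / Driving = 420.0 / 164
= 2.561 (dimensionless)

2.561 (dimensionless)


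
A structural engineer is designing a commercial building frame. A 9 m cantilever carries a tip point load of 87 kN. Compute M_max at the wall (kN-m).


For a cantilever with a point load at the free end:
M_max = P * L = 87 * 9 = 783 kN-m

783 kN-m


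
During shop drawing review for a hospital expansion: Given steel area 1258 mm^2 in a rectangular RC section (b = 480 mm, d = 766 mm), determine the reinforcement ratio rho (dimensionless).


rho = As / (b * d)
= 1258 / (480 * 766)
= 1258 / 367680
= 0.003421 (dimensionless)

0.003421 (dimensionless)


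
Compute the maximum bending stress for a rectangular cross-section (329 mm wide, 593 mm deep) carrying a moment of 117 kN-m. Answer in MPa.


I = b * h^3 / 12 = 329 * 593^3 / 12 = 5717138746.08 mm^4
y = h / 2 = 593 / 2 = 296.5 mm
M = 117 kN-m = 117000000.0 N-mm
sigma = M * y / I = 117000000.0 * 296.5 / 5717138746.08
= 6.07 MPa

6.07 MPa


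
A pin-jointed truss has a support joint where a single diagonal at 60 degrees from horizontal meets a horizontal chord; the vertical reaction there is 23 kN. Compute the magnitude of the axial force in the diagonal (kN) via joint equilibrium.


At the joint, only the diagonal has a vertical component, so vertical equilibrium gives:
F * sin(60) = 23
F = 23 / sin(60)
= 23 / 0.866025
= 26.56 kN

26.56 kN


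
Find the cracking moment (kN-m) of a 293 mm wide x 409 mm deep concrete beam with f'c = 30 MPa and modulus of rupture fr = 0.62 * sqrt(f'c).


fr = 0.62 * sqrt(30) = 0.62 * 5.4772 = 3.3959 MPa
I = 293 * 409^3 / 12 = 1670537766.42 mm^4
y_t = 204.5 mm
M_cr = fr * I / y_t = 3.3959 * 1670537766.42 / 204.5 N-mm
= 27.7406 kN-m

27.7406 kN-m


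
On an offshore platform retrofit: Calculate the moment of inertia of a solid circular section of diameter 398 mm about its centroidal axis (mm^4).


r = d / 2 = 398 / 2 = 199.0 mm
I = pi * r^4 / 4 = pi * 199.0^4 / 4
= 1231692188.23 mm^4

1231692188.23 mm^4
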